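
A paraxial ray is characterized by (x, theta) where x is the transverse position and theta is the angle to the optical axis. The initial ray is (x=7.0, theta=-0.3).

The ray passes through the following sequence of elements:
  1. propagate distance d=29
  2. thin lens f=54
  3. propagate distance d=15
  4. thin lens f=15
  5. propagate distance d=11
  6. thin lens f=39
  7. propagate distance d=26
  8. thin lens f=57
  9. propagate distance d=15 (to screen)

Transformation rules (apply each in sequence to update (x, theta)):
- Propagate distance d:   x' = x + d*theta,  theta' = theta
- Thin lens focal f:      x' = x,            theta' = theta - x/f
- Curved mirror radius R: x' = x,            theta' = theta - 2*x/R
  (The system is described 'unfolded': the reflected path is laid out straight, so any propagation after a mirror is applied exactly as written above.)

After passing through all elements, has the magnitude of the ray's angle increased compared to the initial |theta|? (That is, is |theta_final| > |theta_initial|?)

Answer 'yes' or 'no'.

Initial: x=7.0000 theta=-0.3000
After 1 (propagate distance d=29): x=-1.7000 theta=-0.3000
After 2 (thin lens f=54): x=-1.7000 theta=-29/108 (≈-0.2685)
After 3 (propagate distance d=15): x=-1031/180 (≈-5.7278) theta=-29/108 (≈-0.2685)
After 4 (thin lens f=15): x=-1031/180 (≈-5.7278) theta=17/150 (≈0.1133)
After 5 (propagate distance d=11): x=-4033/900 (≈-4.4811) theta=17/150 (≈0.1133)
After 6 (thin lens f=39): x=-4033/900 (≈-4.4811) theta=8011/35100 (≈0.2282)
After 7 (propagate distance d=26): x=3923/2700 (≈1.4530) theta=8011/35100 (≈0.2282)
After 8 (thin lens f=57): x=3923/2700 (≈1.4530) theta=101407/500175 (≈0.2027)
After 9 (propagate distance d=15 (to screen)): x=2997121/666900 (≈4.4941) theta=101407/500175 (≈0.2027)
|theta_initial|=0.3000 |theta_final|=101407/500175 (≈0.2027) -> not increased

Answer: no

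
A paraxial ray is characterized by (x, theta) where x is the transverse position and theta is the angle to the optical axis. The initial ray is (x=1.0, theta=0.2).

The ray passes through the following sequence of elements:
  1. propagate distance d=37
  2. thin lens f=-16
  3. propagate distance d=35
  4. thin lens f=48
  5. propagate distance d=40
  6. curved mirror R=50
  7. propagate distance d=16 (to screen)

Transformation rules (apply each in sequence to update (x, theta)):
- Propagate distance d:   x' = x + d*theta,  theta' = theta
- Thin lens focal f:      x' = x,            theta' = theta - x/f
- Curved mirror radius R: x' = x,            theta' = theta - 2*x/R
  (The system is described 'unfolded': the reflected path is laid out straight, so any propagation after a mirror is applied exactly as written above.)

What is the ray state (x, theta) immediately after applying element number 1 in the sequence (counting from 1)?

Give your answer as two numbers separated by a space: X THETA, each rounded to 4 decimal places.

Initial: x=1.0000 theta=0.2000
After 1 (propagate distance d=37): x=8.4000 theta=0.2000
Rounded to 4 decimal places: x = 8.4000, theta = 0.2000

Answer: 8.4000 0.2000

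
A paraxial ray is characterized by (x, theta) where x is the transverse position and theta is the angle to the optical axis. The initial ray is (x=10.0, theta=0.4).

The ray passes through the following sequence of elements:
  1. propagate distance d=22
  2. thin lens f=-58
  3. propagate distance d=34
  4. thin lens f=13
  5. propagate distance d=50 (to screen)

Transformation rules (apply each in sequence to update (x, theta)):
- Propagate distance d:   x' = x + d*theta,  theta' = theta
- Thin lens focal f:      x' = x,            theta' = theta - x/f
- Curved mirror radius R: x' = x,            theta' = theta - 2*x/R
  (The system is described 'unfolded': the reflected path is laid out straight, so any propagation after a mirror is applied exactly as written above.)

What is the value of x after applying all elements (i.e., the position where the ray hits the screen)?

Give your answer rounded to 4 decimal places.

Answer: -87.3751

Derivation:
Initial: x=10.0000 theta=0.4000
After 1 (propagate distance d=22): x=18.8000 theta=0.4000
After 2 (thin lens f=-58): x=18.8000 theta=21/29 (≈0.7241)
After 3 (propagate distance d=34): x=6296/145 (≈43.4207) theta=21/29 (≈0.7241)
After 4 (thin lens f=13): x=6296/145 (≈43.4207) theta=-4931/1885 (≈-2.6159)
After 5 (propagate distance d=50 (to screen)): x=-164702/1885 (≈-87.3751) theta=-4931/1885 (≈-2.6159)
Rounded to 4 decimal places: x = -87.3751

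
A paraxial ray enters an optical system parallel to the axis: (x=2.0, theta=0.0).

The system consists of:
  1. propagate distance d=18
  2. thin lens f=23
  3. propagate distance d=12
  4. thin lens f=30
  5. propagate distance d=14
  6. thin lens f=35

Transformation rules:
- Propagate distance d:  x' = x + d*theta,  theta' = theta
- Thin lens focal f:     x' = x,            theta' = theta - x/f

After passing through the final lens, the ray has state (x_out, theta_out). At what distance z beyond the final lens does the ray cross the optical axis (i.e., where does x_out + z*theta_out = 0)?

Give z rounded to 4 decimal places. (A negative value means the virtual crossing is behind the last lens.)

Initial: x=2.0000 theta=0.0000
After 1 (propagate distance d=18): x=2.0000 theta=0.0000
After 2 (thin lens f=23): x=2.0000 theta=-2/23 (≈-0.0870)
After 3 (propagate distance d=12): x=22/23 (≈0.9565) theta=-2/23 (≈-0.0870)
After 4 (thin lens f=30): x=22/23 (≈0.9565) theta=-41/345 (≈-0.1188)
After 5 (propagate distance d=14): x=-244/345 (≈-0.7072) theta=-41/345 (≈-0.1188)
After 6 (thin lens f=35): x=-244/345 (≈-0.7072) theta=-397/4025 (≈-0.0986)
z_focus = -x_out/theta_out = -(-244/345)/(-397/4025) = -8540/1191 ≈ -7.1704
Rounded to 4 decimal places: z = -7.1704

Answer: -7.1704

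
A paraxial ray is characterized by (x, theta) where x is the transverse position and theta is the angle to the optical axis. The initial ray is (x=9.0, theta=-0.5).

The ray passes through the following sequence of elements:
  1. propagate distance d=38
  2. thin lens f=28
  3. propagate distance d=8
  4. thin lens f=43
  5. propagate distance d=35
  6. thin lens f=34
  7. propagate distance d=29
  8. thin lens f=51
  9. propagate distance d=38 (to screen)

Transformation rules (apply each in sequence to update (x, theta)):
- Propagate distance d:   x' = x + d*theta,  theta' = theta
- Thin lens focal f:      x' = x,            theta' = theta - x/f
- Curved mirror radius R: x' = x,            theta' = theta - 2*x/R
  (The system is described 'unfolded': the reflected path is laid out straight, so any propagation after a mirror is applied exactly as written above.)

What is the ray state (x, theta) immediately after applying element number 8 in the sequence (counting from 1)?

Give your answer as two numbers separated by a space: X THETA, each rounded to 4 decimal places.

Initial: x=9.0000 theta=-0.5000
After 1 (propagate distance d=38): x=-10.0000 theta=-0.5000
After 2 (thin lens f=28): x=-10.0000 theta=-1/7 (≈-0.1429)
After 3 (propagate distance d=8): x=-78/7 (≈-11.1429) theta=-1/7 (≈-0.1429)
After 4 (thin lens f=43): x=-78/7 (≈-11.1429) theta=5/43 (≈0.1163)
After 5 (propagate distance d=35): x=-2129/301 (≈-7.0731) theta=5/43 (≈0.1163)
After 6 (thin lens f=34): x=-2129/301 (≈-7.0731) theta=3319/10234 (≈0.3243)
After 7 (propagate distance d=29): x=555/238 (≈2.3319) theta=3319/10234 (≈0.3243)
After 8 (thin lens f=51): x=555/238 (≈2.3319) theta=3462/12427 (≈0.2786)
Rounded to 4 decimal places: x = 2.3319, theta = 0.2786

Answer: 2.3319 0.2786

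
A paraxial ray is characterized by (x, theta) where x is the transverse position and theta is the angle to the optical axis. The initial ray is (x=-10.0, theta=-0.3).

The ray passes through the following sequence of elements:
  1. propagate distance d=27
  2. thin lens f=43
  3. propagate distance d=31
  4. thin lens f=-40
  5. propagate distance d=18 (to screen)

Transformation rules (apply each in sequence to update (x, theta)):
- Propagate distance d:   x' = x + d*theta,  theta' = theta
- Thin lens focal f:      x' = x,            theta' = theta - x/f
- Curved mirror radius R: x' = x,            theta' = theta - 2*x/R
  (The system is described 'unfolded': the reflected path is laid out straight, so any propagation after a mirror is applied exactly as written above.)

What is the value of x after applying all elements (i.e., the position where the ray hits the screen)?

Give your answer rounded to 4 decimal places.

Initial: x=-10.0000 theta=-0.3000
After 1 (propagate distance d=27): x=-18.1000 theta=-0.3000
After 2 (thin lens f=43): x=-18.1000 theta=26/215 (≈0.1209)
After 3 (propagate distance d=31): x=-6171/430 (≈-14.3512) theta=26/215 (≈0.1209)
After 4 (thin lens f=-40): x=-6171/430 (≈-14.3512) theta=-4091/17200 (≈-0.2378)
After 5 (propagate distance d=18 (to screen)): x=-160239/8600 (≈-18.6324) theta=-4091/17200 (≈-0.2378)
Rounded to 4 decimal places: x = -18.6324

Answer: -18.6324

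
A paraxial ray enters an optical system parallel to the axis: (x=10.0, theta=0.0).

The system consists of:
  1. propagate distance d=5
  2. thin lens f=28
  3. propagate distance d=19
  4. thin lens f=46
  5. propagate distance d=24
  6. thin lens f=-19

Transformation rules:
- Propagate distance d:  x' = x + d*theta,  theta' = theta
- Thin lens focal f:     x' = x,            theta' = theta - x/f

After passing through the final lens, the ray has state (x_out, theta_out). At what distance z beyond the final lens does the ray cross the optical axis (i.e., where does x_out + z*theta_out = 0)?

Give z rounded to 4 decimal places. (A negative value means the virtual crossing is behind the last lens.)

Initial: x=10.0000 theta=0.0000
After 1 (propagate distance d=5): x=10.0000 theta=0.0000
After 2 (thin lens f=28): x=10.0000 theta=-5/14 (≈-0.3571)
After 3 (propagate distance d=19): x=45/14 (≈3.2143) theta=-5/14 (≈-0.3571)
After 4 (thin lens f=46): x=45/14 (≈3.2143) theta=-275/644 (≈-0.4270)
After 5 (propagate distance d=24): x=-2265/322 (≈-7.0342) theta=-275/644 (≈-0.4270)
After 6 (thin lens f=-19): x=-2265/322 (≈-7.0342) theta=-9755/12236 (≈-0.7972)
z_focus = -x_out/theta_out = -(-2265/322)/(-9755/12236) = -17214/1951 ≈ -8.8232
Rounded to 4 decimal places: z = -8.8232

Answer: -8.8232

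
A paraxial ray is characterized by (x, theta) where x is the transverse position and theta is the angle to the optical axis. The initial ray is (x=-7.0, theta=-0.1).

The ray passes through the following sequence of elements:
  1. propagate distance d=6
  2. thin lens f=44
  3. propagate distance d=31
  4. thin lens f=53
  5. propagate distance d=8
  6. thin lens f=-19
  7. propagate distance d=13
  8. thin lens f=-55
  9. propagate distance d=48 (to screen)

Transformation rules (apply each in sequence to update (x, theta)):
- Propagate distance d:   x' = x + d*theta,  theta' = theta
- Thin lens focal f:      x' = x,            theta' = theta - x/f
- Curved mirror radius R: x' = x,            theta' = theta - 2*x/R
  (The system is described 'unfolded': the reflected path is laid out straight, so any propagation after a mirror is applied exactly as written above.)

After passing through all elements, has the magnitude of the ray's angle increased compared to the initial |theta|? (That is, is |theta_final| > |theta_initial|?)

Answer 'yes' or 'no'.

Answer: yes

Derivation:
Initial: x=-7.0000 theta=-0.1000
After 1 (propagate distance d=6): x=-7.6000 theta=-0.1000
After 2 (thin lens f=44): x=-7.6000 theta=4/55 (≈0.0727)
After 3 (propagate distance d=31): x=-294/55 (≈-5.3455) theta=4/55 (≈0.0727)
After 4 (thin lens f=53): x=-294/55 (≈-5.3455) theta=46/265 (≈0.1736)
After 5 (propagate distance d=8): x=-11534/2915 (≈-3.9568) theta=46/265 (≈0.1736)
After 6 (thin lens f=-19): x=-11534/2915 (≈-3.9568) theta=-384/11077 (≈-0.0347)
After 7 (propagate distance d=13): x=-244106/55385 (≈-4.4074) theta=-384/11077 (≈-0.0347)
After 8 (thin lens f=-55): x=-244106/55385 (≈-4.4074) theta=-349706/3046175 (≈-0.1148)
After 9 (propagate distance d=48 (to screen)): x=-30211718/3046175 (≈-9.9179) theta=-349706/3046175 (≈-0.1148)
|theta_initial|=0.1000 |theta_final|=349706/3046175 (≈0.1148) -> increased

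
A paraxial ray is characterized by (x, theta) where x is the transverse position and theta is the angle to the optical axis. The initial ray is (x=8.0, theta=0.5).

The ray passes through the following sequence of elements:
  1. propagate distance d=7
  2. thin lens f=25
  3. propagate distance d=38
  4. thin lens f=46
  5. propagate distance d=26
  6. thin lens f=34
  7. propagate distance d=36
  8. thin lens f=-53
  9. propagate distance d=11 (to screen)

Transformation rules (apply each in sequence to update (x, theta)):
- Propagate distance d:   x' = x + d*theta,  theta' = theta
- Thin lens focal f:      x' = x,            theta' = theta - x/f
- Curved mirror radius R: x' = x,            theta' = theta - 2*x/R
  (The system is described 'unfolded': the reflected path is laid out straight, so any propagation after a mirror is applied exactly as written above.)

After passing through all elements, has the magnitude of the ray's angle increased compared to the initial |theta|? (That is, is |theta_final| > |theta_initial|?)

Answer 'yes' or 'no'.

Initial: x=8.0000 theta=0.5000
After 1 (propagate distance d=7): x=11.5000 theta=0.5000
After 2 (thin lens f=25): x=11.5000 theta=0.0400
After 3 (propagate distance d=38): x=13.0200 theta=0.0400
After 4 (thin lens f=46): x=13.0200 theta=-559/2300 (≈-0.2430)
After 5 (propagate distance d=26): x=3853/575 (≈6.7009) theta=-559/2300 (≈-0.2430)
After 6 (thin lens f=34): x=3853/575 (≈6.7009) theta=-17209/39100 (≈-0.4401)
After 7 (propagate distance d=36): x=-17876/1955 (≈-9.1437) theta=-17209/39100 (≈-0.4401)
After 8 (thin lens f=-53): x=-17876/1955 (≈-9.1437) theta=-1269597/2072300 (≈-0.6127)
After 9 (propagate distance d=11 (to screen)): x=-1431049/90100 (≈-15.8829) theta=-1269597/2072300 (≈-0.6127)
|theta_initial|=0.5000 |theta_final|=1269597/2072300 (≈0.6127) -> increased

Answer: yes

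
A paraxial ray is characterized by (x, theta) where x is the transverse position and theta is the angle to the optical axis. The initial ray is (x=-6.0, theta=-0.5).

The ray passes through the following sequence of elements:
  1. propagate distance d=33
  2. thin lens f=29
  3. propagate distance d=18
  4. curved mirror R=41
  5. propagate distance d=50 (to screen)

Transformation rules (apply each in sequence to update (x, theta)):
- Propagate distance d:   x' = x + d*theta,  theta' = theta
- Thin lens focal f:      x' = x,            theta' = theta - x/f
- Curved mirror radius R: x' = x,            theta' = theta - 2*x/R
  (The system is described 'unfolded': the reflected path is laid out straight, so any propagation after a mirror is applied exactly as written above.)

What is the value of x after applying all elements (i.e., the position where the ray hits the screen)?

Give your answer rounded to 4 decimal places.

Initial: x=-6.0000 theta=-0.5000
After 1 (propagate distance d=33): x=-22.5000 theta=-0.5000
After 2 (thin lens f=29): x=-22.5000 theta=8/29 (≈0.2759)
After 3 (propagate distance d=18): x=-1017/58 (≈-17.5345) theta=8/29 (≈0.2759)
After 4 (curved mirror R=41): x=-1017/58 (≈-17.5345) theta=1345/1189 (≈1.1312)
After 5 (propagate distance d=50 (to screen)): x=92803/2378 (≈39.0257) theta=1345/1189 (≈1.1312)
Rounded to 4 decimal places: x = 39.0257

Answer: 39.0257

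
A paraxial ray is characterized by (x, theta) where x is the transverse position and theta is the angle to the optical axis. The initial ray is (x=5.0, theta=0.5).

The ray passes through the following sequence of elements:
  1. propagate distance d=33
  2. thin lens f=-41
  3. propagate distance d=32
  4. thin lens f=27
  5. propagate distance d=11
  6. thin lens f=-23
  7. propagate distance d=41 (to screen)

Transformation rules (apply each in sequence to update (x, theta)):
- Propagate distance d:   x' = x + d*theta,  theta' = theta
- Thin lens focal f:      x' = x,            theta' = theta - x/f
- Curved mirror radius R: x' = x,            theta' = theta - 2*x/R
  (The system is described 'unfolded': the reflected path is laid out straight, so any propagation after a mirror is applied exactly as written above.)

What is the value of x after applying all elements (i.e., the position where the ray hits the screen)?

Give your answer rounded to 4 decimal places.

Answer: 80.4353

Derivation:
Initial: x=5.0000 theta=0.5000
After 1 (propagate distance d=33): x=21.5000 theta=0.5000
After 2 (thin lens f=-41): x=21.5000 theta=42/41 (≈1.0244)
After 3 (propagate distance d=32): x=4451/82 (≈54.2805) theta=42/41 (≈1.0244)
After 4 (thin lens f=27): x=4451/82 (≈54.2805) theta=-2183/2214 (≈-0.9860)
After 5 (propagate distance d=11): x=48082/1107 (≈43.4345) theta=-2183/2214 (≈-0.9860)
After 6 (thin lens f=-23): x=48082/1107 (≈43.4345) theta=45955/50922 (≈0.9025)
After 7 (propagate distance d=41 (to screen)): x=151701/1886 (≈80.4353) theta=45955/50922 (≈0.9025)
Rounded to 4 decimal places: x = 80.4353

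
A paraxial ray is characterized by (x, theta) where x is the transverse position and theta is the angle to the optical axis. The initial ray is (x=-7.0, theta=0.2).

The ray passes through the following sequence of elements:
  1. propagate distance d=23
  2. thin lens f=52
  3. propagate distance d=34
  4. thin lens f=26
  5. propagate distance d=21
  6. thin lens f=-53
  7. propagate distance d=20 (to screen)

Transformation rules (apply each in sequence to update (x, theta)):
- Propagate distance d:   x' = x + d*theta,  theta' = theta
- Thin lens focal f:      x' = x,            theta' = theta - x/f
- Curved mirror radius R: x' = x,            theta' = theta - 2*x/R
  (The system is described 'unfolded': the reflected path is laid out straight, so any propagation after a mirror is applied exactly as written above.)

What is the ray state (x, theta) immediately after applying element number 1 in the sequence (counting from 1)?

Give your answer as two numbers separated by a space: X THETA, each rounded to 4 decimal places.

Initial: x=-7.0000 theta=0.2000
After 1 (propagate distance d=23): x=-2.4000 theta=0.2000
Rounded to 4 decimal places: x = -2.4000, theta = 0.2000

Answer: -2.4000 0.2000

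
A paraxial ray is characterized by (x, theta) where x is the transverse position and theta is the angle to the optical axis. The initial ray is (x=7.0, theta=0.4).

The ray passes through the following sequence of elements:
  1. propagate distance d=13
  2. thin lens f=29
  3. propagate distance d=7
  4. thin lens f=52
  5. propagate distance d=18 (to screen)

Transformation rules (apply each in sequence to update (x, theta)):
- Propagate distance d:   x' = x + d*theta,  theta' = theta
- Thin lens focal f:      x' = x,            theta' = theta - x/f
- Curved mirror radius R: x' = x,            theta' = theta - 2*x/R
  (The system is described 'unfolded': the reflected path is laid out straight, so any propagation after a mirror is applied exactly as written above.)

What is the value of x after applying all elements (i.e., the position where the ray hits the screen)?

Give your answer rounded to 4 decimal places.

Initial: x=7.0000 theta=0.4000
After 1 (propagate distance d=13): x=12.2000 theta=0.4000
After 2 (thin lens f=29): x=12.2000 theta=-3/145 (≈-0.0207)
After 3 (propagate distance d=7): x=1748/145 (≈12.0552) theta=-3/145 (≈-0.0207)
After 4 (thin lens f=52): x=1748/145 (≈12.0552) theta=-476/1885 (≈-0.2525)
After 5 (propagate distance d=18 (to screen)): x=14156/1885 (≈7.5098) theta=-476/1885 (≈-0.2525)
Rounded to 4 decimal places: x = 7.5098

Answer: 7.5098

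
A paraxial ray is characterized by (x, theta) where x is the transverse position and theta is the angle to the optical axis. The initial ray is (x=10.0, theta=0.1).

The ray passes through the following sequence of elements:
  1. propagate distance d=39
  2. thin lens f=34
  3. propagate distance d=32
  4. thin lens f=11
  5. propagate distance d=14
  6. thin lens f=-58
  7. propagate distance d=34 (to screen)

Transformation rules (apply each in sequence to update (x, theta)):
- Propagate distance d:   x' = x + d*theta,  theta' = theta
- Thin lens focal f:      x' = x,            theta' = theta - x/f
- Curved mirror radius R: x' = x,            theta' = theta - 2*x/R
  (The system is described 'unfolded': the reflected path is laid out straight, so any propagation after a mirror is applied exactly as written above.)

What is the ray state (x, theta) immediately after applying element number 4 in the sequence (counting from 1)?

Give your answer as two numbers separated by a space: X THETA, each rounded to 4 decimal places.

Answer: 4.0176 -0.6741

Derivation:
Initial: x=10.0000 theta=0.1000
After 1 (propagate distance d=39): x=13.9000 theta=0.1000
After 2 (thin lens f=34): x=13.9000 theta=-21/68 (≈-0.3088)
After 3 (propagate distance d=32): x=683/170 (≈4.0176) theta=-21/68 (≈-0.3088)
After 4 (thin lens f=11): x=683/170 (≈4.0176) theta=-2521/3740 (≈-0.6741)
Rounded to 4 decimal places: x = 4.0176, theta = -0.6741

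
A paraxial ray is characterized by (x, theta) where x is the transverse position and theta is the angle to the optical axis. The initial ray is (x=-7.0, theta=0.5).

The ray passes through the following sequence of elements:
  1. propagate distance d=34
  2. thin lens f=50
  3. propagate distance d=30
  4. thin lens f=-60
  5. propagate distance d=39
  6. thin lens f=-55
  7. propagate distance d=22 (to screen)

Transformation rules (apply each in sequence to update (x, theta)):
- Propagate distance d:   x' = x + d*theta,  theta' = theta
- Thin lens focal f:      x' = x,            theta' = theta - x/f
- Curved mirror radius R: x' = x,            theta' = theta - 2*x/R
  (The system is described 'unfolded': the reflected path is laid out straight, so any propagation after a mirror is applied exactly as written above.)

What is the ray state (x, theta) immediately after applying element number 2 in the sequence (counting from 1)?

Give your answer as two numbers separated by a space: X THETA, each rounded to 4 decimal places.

Initial: x=-7.0000 theta=0.5000
After 1 (propagate distance d=34): x=10.0000 theta=0.5000
After 2 (thin lens f=50): x=10.0000 theta=0.3000
Rounded to 4 decimal places: x = 10.0000, theta = 0.3000

Answer: 10.0000 0.3000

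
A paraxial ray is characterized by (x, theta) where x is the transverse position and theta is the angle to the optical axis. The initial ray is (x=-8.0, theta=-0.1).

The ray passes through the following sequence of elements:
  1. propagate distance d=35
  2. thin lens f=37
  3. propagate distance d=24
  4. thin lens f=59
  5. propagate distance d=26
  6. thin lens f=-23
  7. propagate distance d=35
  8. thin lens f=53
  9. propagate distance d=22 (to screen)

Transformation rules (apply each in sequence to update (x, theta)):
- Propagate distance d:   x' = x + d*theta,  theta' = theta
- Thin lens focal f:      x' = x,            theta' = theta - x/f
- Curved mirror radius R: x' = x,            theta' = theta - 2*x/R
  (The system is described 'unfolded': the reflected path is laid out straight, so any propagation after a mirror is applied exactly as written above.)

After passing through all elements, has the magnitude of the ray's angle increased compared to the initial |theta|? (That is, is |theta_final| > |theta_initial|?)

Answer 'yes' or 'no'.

Answer: yes

Derivation:
Initial: x=-8.0000 theta=-0.1000
After 1 (propagate distance d=35): x=-11.5000 theta=-0.1000
After 2 (thin lens f=37): x=-11.5000 theta=39/185 (≈0.2108)
After 3 (propagate distance d=24): x=-2383/370 (≈-6.4405) theta=39/185 (≈0.2108)
After 4 (thin lens f=59): x=-2383/370 (≈-6.4405) theta=1397/4366 (≈0.3200)
After 5 (propagate distance d=26): x=41013/21830 (≈1.8787) theta=1397/4366 (≈0.3200)
After 6 (thin lens f=-23): x=41013/21830 (≈1.8787) theta=100834/251045 (≈0.4017)
After 7 (propagate distance d=35): x=8001679/502090 (≈15.9367) theta=100834/251045 (≈0.4017)
After 8 (thin lens f=53): x=8001679/502090 (≈15.9367) theta=537345/5322154 (≈0.1010)
After 9 (propagate distance d=22 (to screen)): x=483196937/26610770 (≈18.1579) theta=537345/5322154 (≈0.1010)
|theta_initial|=0.1000 |theta_final|=537345/5322154 (≈0.1010) -> increased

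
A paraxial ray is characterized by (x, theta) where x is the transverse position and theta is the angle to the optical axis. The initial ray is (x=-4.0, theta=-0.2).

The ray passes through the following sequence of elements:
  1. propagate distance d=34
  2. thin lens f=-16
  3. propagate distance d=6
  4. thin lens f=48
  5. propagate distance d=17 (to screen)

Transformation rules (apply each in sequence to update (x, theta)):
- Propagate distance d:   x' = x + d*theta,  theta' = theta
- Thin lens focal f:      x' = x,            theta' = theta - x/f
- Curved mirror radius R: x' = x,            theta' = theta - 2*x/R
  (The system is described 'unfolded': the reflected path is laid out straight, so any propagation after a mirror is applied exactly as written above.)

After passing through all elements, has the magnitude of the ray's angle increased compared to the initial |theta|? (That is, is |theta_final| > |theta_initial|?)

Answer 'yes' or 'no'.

Initial: x=-4.0000 theta=-0.2000
After 1 (propagate distance d=34): x=-10.8000 theta=-0.2000
After 2 (thin lens f=-16): x=-10.8000 theta=-0.8750
After 3 (propagate distance d=6): x=-16.0500 theta=-0.8750
After 4 (thin lens f=48): x=-16.0500 theta=-173/320 (≈-0.5406)
After 5 (propagate distance d=17 (to screen)): x=-8077/320 (≈-25.2406) theta=-173/320 (≈-0.5406)
|theta_initial|=0.2000 |theta_final|=173/320 (≈0.5406) -> increased

Answer: yes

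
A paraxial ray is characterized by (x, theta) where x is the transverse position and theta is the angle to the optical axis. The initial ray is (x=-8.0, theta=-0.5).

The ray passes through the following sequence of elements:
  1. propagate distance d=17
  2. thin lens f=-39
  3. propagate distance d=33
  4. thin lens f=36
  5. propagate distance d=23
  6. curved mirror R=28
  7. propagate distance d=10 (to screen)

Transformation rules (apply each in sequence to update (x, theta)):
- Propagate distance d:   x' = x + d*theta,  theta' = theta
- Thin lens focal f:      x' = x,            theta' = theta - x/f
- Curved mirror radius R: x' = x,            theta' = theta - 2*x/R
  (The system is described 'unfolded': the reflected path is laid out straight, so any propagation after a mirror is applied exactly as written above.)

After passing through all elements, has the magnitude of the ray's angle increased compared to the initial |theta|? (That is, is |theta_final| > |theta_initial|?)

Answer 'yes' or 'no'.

Answer: yes

Derivation:
Initial: x=-8.0000 theta=-0.5000
After 1 (propagate distance d=17): x=-16.5000 theta=-0.5000
After 2 (thin lens f=-39): x=-16.5000 theta=-12/13 (≈-0.9231)
After 3 (propagate distance d=33): x=-1221/26 (≈-46.9615) theta=-12/13 (≈-0.9231)
After 4 (thin lens f=36): x=-1221/26 (≈-46.9615) theta=119/312 (≈0.3814)
After 5 (propagate distance d=23): x=-11915/312 (≈-38.1891) theta=119/312 (≈0.3814)
After 6 (curved mirror R=28): x=-11915/312 (≈-38.1891) theta=4527/1456 (≈3.1092)
After 7 (propagate distance d=10 (to screen)): x=-3875/546 (≈-7.0971) theta=4527/1456 (≈3.1092)
|theta_initial|=0.5000 |theta_final|=4527/1456 (≈3.1092) -> increased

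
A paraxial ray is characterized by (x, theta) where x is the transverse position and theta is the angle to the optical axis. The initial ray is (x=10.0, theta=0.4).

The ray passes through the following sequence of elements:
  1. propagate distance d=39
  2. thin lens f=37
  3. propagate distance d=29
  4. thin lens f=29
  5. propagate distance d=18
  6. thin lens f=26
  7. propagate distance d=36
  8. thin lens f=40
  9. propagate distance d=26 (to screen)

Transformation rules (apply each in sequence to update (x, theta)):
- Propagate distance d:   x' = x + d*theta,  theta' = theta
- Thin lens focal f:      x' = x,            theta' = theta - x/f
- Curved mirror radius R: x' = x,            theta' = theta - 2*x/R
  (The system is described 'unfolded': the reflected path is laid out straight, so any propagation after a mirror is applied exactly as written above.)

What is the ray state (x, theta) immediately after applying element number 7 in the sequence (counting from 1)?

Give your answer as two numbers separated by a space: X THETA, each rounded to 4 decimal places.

Answer: -32.2583 -0.9307

Derivation:
Initial: x=10.0000 theta=0.4000
After 1 (propagate distance d=39): x=25.6000 theta=0.4000
After 2 (thin lens f=37): x=25.6000 theta=-54/185 (≈-0.2919)
After 3 (propagate distance d=29): x=634/37 (≈17.1351) theta=-54/185 (≈-0.2919)
After 4 (thin lens f=29): x=634/37 (≈17.1351) theta=-128/145 (≈-0.8828)
After 5 (propagate distance d=18): x=6682/5365 (≈1.2455) theta=-128/145 (≈-0.8828)
After 6 (thin lens f=26): x=6682/5365 (≈1.2455) theta=-4993/5365 (≈-0.9307)
After 7 (propagate distance d=36): x=-173066/5365 (≈-32.2583) theta=-4993/5365 (≈-0.9307)
Rounded to 4 decimal places: x = -32.2583, theta = -0.9307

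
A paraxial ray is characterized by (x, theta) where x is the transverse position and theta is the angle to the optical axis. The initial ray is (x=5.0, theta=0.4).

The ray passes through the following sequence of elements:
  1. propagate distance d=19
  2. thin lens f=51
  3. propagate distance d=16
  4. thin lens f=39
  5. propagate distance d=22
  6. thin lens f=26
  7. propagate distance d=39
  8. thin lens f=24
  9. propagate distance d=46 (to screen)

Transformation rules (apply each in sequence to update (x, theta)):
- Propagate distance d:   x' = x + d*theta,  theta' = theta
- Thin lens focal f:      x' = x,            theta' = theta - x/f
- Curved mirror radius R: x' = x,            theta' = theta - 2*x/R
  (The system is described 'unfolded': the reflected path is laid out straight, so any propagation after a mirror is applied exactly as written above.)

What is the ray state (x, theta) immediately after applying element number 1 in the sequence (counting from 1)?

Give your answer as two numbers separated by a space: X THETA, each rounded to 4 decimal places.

Answer: 12.6000 0.4000

Derivation:
Initial: x=5.0000 theta=0.4000
After 1 (propagate distance d=19): x=12.6000 theta=0.4000
Rounded to 4 decimal places: x = 12.6000, theta = 0.4000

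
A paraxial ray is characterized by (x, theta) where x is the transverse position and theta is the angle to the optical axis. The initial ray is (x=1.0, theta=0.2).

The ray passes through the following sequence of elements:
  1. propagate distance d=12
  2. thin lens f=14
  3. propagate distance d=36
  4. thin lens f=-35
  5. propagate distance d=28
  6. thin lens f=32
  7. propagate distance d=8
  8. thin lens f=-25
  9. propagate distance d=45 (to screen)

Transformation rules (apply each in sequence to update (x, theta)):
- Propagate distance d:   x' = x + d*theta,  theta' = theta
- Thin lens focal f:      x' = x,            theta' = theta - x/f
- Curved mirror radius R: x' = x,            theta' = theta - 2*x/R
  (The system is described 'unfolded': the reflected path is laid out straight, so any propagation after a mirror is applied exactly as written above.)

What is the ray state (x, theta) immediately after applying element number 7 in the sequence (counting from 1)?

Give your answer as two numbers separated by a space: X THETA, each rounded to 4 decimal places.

Initial: x=1.0000 theta=0.2000
After 1 (propagate distance d=12): x=3.4000 theta=0.2000
After 2 (thin lens f=14): x=3.4000 theta=-3/70 (≈-0.0429)
After 3 (propagate distance d=36): x=13/7 (≈1.8571) theta=-3/70 (≈-0.0429)
After 4 (thin lens f=-35): x=13/7 (≈1.8571) theta=1/98 (≈0.0102)
After 5 (propagate distance d=28): x=15/7 (≈2.1429) theta=1/98 (≈0.0102)
After 6 (thin lens f=32): x=15/7 (≈2.1429) theta=-89/1568 (≈-0.0568)
After 7 (propagate distance d=8): x=331/196 (≈1.6888) theta=-89/1568 (≈-0.0568)
Rounded to 4 decimal places: x = 1.6888, theta = -0.0568

Answer: 1.6888 -0.0568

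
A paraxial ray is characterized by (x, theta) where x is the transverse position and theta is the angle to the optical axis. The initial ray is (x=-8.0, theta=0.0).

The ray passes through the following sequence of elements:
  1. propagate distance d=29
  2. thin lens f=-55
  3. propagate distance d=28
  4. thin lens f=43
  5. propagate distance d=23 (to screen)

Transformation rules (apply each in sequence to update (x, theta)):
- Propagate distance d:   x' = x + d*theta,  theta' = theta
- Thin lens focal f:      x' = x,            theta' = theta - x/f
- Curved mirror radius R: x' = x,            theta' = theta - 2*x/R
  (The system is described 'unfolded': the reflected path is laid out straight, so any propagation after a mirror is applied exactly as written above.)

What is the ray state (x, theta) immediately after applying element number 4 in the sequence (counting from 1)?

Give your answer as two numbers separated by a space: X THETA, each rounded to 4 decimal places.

Answer: -12.0727 0.1353

Derivation:
Initial: x=-8.0000 theta=0.0000
After 1 (propagate distance d=29): x=-8.0000 theta=0.0000
After 2 (thin lens f=-55): x=-8.0000 theta=-8/55 (≈-0.1455)
After 3 (propagate distance d=28): x=-664/55 (≈-12.0727) theta=-8/55 (≈-0.1455)
After 4 (thin lens f=43): x=-664/55 (≈-12.0727) theta=64/473 (≈0.1353)
Rounded to 4 decimal places: x = -12.0727, theta = 0.1353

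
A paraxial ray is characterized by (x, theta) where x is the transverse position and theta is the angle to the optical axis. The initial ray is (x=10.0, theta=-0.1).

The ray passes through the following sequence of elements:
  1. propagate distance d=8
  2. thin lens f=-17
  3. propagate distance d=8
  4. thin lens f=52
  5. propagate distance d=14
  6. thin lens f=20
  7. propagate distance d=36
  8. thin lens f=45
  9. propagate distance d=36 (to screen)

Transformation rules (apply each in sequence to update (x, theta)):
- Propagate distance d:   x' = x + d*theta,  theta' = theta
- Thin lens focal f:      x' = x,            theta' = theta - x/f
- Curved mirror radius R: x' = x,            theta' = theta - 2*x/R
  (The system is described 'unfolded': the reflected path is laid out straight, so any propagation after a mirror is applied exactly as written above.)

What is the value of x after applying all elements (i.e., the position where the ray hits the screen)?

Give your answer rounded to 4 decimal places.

Answer: -21.8547

Derivation:
Initial: x=10.0000 theta=-0.1000
After 1 (propagate distance d=8): x=9.2000 theta=-0.1000
After 2 (thin lens f=-17): x=9.2000 theta=15/34 (≈0.4412)
After 3 (propagate distance d=8): x=1082/85 (≈12.7294) theta=15/34 (≈0.4412)
After 4 (thin lens f=52): x=1082/85 (≈12.7294) theta=217/1105 (≈0.1964)
After 5 (propagate distance d=14): x=17104/1105 (≈15.4787) theta=217/1105 (≈0.1964)
After 6 (thin lens f=20): x=17104/1105 (≈15.4787) theta=-3191/5525 (≈-0.5776)
After 7 (propagate distance d=36): x=-29356/5525 (≈-5.3133) theta=-3191/5525 (≈-0.5776)
After 8 (thin lens f=45): x=-29356/5525 (≈-5.3133) theta=-114239/248625 (≈-0.4595)
After 9 (propagate distance d=36 (to screen)): x=-603736/27625 (≈-21.8547) theta=-114239/248625 (≈-0.4595)
Rounded to 4 decimal places: x = -21.8547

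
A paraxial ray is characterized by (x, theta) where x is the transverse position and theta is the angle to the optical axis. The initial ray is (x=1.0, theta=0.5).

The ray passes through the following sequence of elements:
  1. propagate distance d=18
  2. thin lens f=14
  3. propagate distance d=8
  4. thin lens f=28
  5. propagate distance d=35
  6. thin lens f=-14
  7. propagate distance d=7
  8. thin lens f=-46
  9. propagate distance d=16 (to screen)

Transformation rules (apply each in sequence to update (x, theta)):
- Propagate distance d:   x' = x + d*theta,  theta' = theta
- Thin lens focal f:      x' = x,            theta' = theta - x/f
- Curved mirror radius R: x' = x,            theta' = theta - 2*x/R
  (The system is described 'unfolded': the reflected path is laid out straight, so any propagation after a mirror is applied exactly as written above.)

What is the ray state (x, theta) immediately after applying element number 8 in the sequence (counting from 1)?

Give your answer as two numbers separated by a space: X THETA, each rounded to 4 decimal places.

Initial: x=1.0000 theta=0.5000
After 1 (propagate distance d=18): x=10.0000 theta=0.5000
After 2 (thin lens f=14): x=10.0000 theta=-3/14 (≈-0.2143)
After 3 (propagate distance d=8): x=58/7 (≈8.2857) theta=-3/14 (≈-0.2143)
After 4 (thin lens f=28): x=58/7 (≈8.2857) theta=-25/49 (≈-0.5102)
After 5 (propagate distance d=35): x=-67/7 (≈-9.5714) theta=-25/49 (≈-0.5102)
After 6 (thin lens f=-14): x=-67/7 (≈-9.5714) theta=-117/98 (≈-1.1939)
After 7 (propagate distance d=7): x=-251/14 (≈-17.9286) theta=-117/98 (≈-1.1939)
After 8 (thin lens f=-46): x=-251/14 (≈-17.9286) theta=-7139/4508 (≈-1.5836)
Rounded to 4 decimal places: x = -17.9286, theta = -1.5836

Answer: -17.9286 -1.5836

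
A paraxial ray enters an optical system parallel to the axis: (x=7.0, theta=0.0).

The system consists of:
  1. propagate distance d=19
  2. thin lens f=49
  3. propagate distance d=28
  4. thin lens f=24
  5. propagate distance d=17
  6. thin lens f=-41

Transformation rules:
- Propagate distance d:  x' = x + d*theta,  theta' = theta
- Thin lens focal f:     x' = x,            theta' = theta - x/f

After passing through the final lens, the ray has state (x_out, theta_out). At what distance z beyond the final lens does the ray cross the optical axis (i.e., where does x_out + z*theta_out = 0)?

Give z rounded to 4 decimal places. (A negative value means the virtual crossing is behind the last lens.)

Answer: -5.0812

Derivation:
Initial: x=7.0000 theta=0.0000
After 1 (propagate distance d=19): x=7.0000 theta=0.0000
After 2 (thin lens f=49): x=7.0000 theta=-1/7 (≈-0.1429)
After 3 (propagate distance d=28): x=3.0000 theta=-1/7 (≈-0.1429)
After 4 (thin lens f=24): x=3.0000 theta=-15/56 (≈-0.2679)
After 5 (propagate distance d=17): x=-87/56 (≈-1.5536) theta=-15/56 (≈-0.2679)
After 6 (thin lens f=-41): x=-87/56 (≈-1.5536) theta=-351/1148 (≈-0.3057)
z_focus = -x_out/theta_out = -(-87/56)/(-351/1148) = -1189/234 ≈ -5.0812
Rounded to 4 decimal places: z = -5.0812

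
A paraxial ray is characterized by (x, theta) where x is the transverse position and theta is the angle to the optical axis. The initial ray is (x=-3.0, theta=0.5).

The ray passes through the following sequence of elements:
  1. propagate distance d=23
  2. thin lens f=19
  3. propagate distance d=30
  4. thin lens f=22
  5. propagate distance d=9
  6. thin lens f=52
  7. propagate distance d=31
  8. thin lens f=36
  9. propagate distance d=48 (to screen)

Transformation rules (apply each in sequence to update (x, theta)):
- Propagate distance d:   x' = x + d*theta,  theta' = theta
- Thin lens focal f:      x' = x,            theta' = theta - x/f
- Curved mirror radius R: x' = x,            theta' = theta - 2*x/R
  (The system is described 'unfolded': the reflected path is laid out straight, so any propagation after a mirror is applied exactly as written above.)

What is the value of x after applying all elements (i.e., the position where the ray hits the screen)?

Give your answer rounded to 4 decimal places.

Answer: -22.0743

Derivation:
Initial: x=-3.0000 theta=0.5000
After 1 (propagate distance d=23): x=8.5000 theta=0.5000
After 2 (thin lens f=19): x=8.5000 theta=1/19 (≈0.0526)
After 3 (propagate distance d=30): x=383/38 (≈10.0789) theta=1/19 (≈0.0526)
After 4 (thin lens f=22): x=383/38 (≈10.0789) theta=-339/836 (≈-0.4055)
After 5 (propagate distance d=9): x=5375/836 (≈6.4294) theta=-339/836 (≈-0.4055)
After 6 (thin lens f=52): x=5375/836 (≈6.4294) theta=-23003/43472 (≈-0.5291)
After 7 (propagate distance d=31): x=-433593/43472 (≈-9.9741) theta=-23003/43472 (≈-0.5291)
After 8 (thin lens f=36): x=-433593/43472 (≈-9.9741) theta=-3985/15808 (≈-0.2521)
After 9 (propagate distance d=48 (to screen)): x=-959613/43472 (≈-22.0743) theta=-3985/15808 (≈-0.2521)
Rounded to 4 decimal places: x = -22.0743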